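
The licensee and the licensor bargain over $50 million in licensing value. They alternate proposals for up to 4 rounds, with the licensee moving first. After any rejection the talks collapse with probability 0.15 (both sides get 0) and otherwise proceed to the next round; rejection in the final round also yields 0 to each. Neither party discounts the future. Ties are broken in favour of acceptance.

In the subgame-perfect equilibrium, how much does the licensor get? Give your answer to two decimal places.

37.08

By backward induction:
Round 4 (the licensor proposes): the licensee will accept anything ≥ 0, so the licensor offers 0 and keeps 50.
Round 3 (the licensee proposes): rejecting gives the licensor an expected 0.85 × 50 = 42.5; the licensee offers that and keeps 7.5.
Round 2 (the licensor proposes): rejecting gives the licensee an expected 0.85 × 7.5 = 6.375, so the licensor offers 6.375, keeping 43.625.
Round 1 (the licensee proposes): rejecting gives the licensor an expected 0.85 × 43.625 = 37.08125; the licensee offers that and keeps 12.91875.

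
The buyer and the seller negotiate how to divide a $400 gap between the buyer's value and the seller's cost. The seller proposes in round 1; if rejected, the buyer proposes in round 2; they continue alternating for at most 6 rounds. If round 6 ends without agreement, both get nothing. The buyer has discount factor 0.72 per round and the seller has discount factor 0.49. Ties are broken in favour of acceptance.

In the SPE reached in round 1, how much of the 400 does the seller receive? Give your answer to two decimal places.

165.45

Work backward from the last round.
Round 6 (the buyer proposes): the seller will accept anything ≥ 0, so the buyer offers 0 and keeps 400.
Round 5 (the seller proposes): the buyer can get 400 next round, worth 0.72 × 400 = 288 now; the seller offers that and keeps 112.
Round 4 (the buyer proposes): the seller can get 112 next round, worth 0.49 × 112 = 54.88 now. The buyer offers 54.88 and keeps 400 − 54.88 = 345.12.
Round 3 (the seller proposes): the buyer can get 345.12 next round, worth 0.72 × 345.12 = 248.4864 now; the seller offers that and keeps 151.5136.
Round 2 (the buyer proposes): the seller can get 151.5136 next round, worth 0.49 × 151.5136 = 74.241664 now; the buyer offers that and keeps 325.758336.
Round 1 (the seller proposes): the buyer can get 325.758336 next round, worth 0.72 × 325.758336 = 234.54600192 now. The seller offers 234.54600192 and keeps 400 − 234.54600192 = 165.45399808.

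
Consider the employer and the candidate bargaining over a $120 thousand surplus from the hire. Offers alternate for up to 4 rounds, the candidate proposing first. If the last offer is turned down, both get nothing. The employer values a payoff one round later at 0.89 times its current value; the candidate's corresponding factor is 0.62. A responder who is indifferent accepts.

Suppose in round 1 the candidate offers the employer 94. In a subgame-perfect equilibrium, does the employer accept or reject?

Round 4 (the employer proposes): the candidate will accept anything ≥ 0, so the employer offers 0 and keeps 120.
Round 3 (the candidate proposes): the employer can get 120 next round, worth 0.89 × 120 = 106.8 now, so the candidate offers 106.8, keeping 13.2.
Round 2 (the employer proposes): the candidate can get 13.2 next round, worth 0.62 × 13.2 = 8.184 now. The employer offers 8.184 and keeps 120 − 8.184 = 111.816.
So by rejecting in round 1, the employer gets 111.816 next round, worth 0.89 × 111.816 = 99.51624 now.
Offer 94 < 99.51624, so the employer rejects.

Reject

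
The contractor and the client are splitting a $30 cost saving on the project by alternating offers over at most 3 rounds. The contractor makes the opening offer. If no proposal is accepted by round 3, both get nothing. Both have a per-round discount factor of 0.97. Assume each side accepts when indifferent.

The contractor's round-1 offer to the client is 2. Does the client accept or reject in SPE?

Round 3 (the contractor proposes): the client will accept anything ≥ 0, so the contractor offers 0 and keeps 30.
Round 2 (the client proposes): the contractor can get 30 next round, worth 0.97 × 30 = 29.1 now. The client offers 29.1 and keeps 30 − 29.1 = 0.9.
So by rejecting in round 1, the client gets 0.9 next round, worth 0.97 × 0.9 = 0.873 now.
Offer 2 ≥ 0.873, so the client accepts.

Accept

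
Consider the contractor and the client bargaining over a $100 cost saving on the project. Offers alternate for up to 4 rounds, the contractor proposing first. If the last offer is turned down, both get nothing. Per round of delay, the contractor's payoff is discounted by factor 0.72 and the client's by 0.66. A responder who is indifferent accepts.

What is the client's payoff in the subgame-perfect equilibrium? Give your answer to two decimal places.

Round 4 (the client proposes): the contractor will accept anything ≥ 0, so the client offers 0 and keeps 100.
Round 3 (the contractor proposes): the client can get 100 next round, worth 0.66 × 100 = 66 now. The contractor offers 66 and keeps 100 − 66 = 34.
Round 2 (the client proposes): the contractor can get 34 next round, worth 0.72 × 34 = 24.48 now. The client offers 24.48 and keeps 100 − 24.48 = 75.52.
Round 1 (the contractor proposes): the client can get 75.52 next round, worth 0.66 × 75.52 = 49.8432 now, so the contractor offers 49.8432, keeping 50.1568.

49.84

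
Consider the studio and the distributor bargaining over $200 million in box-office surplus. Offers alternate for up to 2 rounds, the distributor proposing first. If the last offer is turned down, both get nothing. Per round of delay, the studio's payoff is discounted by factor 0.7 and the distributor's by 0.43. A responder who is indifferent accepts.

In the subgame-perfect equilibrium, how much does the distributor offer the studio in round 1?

140

Round 2 (the studio proposes): the distributor will accept anything ≥ 0, so the studio offers 0 and keeps 200.
Round 1 (the distributor proposes): the studio can get 200 next round, worth 0.7 × 200 = 140 now, so the distributor offers 140, keeping 60.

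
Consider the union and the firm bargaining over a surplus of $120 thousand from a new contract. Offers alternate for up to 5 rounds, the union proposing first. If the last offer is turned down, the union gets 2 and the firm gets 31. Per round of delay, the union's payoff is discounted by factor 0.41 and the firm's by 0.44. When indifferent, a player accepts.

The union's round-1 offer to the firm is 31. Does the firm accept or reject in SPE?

Reject

Round 5 (the union proposes): the firm gets 31 if talks fail, so the union offers 31 and keeps 89.
Round 4 (the firm proposes): the union can get 89 next round, worth 0.41 × 89 = 36.49 now, so the firm offers 36.49, keeping 83.51.
Round 3 (the union proposes): the firm can get 83.51 next round, worth 0.44 × 83.51 = 36.7444 now. The union offers 36.7444 and keeps 120 − 36.7444 = 83.2556.
Round 2 (the firm proposes): the union can get 83.2556 next round, worth 0.41 × 83.2556 = 34.134796 now. The firm offers 34.134796 and keeps 120 − 34.134796 = 85.865204.
So by rejecting in round 1, the firm gets 85.865204 next round, worth 0.44 × 85.865204 = 37.78068976 now.
Offer 31 < 37.78068976, so the firm rejects.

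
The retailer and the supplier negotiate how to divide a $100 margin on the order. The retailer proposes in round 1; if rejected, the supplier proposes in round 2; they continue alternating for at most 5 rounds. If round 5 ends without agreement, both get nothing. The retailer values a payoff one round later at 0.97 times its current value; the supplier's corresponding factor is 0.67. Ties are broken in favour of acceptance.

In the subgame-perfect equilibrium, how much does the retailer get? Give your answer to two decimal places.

96.68

Work backward from the last round.
Round 5 (the retailer proposes): rejection yields 0 for the supplier; the retailer offers 0 and keeps 100.
Round 4 (the supplier proposes): the retailer can get 100 next round, worth 0.97 × 100 = 97 now, so the supplier offers 97, keeping 3.
Round 3 (the retailer proposes): the supplier can get 3 next round, worth 0.67 × 3 = 2.01 now, so the retailer offers 2.01, keeping 97.99.
Round 2 (the supplier proposes): the retailer can get 97.99 next round, worth 0.97 × 97.99 = 95.0503 now. The supplier offers 95.0503 and keeps 100 − 95.0503 = 4.9497.
Round 1 (the retailer proposes): the supplier can get 4.9497 next round, worth 0.67 × 4.9497 = 3.316299 now, so the retailer offers 3.316299, keeping 96.683701.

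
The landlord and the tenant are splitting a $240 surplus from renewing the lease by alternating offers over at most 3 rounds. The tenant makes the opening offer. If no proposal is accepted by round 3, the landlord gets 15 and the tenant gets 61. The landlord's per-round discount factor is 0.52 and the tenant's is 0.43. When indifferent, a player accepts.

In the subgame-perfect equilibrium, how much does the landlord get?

74.49

Round 3 (the tenant proposes): the landlord gets 15 if talks fail, so the tenant offers 15 and keeps 225.
Round 2 (the landlord proposes): the tenant can get 225 next round, worth 0.43 × 225 = 96.75 now; the landlord offers that and keeps 143.25.
Round 1 (the tenant proposes): the landlord can get 143.25 next round, worth 0.52 × 143.25 = 74.49 now, so the tenant offers 74.49, keeping 165.51.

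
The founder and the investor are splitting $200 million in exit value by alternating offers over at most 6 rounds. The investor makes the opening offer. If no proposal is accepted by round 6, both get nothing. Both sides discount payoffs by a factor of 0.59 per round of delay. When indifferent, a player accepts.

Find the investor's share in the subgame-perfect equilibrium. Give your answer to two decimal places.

Round 6 (the founder proposes): rejection yields 0 for the investor; the founder offers 0 and keeps 200.
Round 5 (the investor proposes): the founder can get 200 next round, worth 0.59 × 200 = 118 now; the investor offers that and keeps 82.
Round 4 (the founder proposes): the investor can get 82 next round, worth 0.59 × 82 = 48.38 now, so the founder offers 48.38, keeping 151.62.
Round 3 (the investor proposes): the founder can get 151.62 next round, worth 0.59 × 151.62 = 89.4558 now; the investor offers that and keeps 110.5442.
Round 2 (the founder proposes): the investor can get 110.5442 next round, worth 0.59 × 110.5442 = 65.221078 now; the founder offers that and keeps 134.778922.
Round 1 (the investor proposes): the founder can get 134.778922 next round, worth 0.59 × 134.778922 = 79.51956398 now; the investor offers that and keeps 120.48043602.

120.48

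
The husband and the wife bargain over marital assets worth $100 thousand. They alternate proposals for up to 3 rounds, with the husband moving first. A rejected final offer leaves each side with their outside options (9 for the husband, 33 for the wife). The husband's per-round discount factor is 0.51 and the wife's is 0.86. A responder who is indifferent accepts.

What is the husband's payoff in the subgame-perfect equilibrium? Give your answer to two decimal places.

Round 3 (the husband proposes): the wife gets 33 if talks fail, so the husband offers 33 and keeps 67.
Round 2 (the wife proposes): the husband can get 67 next round, worth 0.51 × 67 = 34.17 now; the wife offers that and keeps 65.83.
Round 1 (the husband proposes): the wife can get 65.83 next round, worth 0.86 × 65.83 = 56.6138 now. The husband offers 56.6138 and keeps 100 − 56.6138 = 43.3862.

43.39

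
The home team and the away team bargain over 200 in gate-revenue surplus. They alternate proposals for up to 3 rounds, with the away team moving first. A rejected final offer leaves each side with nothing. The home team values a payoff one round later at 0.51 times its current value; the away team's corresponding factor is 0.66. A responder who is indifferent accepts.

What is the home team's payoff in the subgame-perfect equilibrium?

34.68

Work backward from the last round.
Round 3 (the away team proposes): the home team will accept anything ≥ 0, so the away team offers 0 and keeps 200.
Round 2 (the home team proposes): the away team can get 200 next round, worth 0.66 × 200 = 132 now. The home team offers 132 and keeps 200 − 132 = 68.
Round 1 (the away team proposes): the home team can get 68 next round, worth 0.51 × 68 = 34.68 now. The away team offers 34.68 and keeps 200 − 34.68 = 165.32.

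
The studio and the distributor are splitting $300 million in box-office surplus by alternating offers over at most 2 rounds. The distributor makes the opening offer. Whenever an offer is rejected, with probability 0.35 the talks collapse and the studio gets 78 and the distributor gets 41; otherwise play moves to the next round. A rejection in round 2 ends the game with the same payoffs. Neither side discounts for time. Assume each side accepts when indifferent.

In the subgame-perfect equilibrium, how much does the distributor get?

104.35

Round 2 (the studio proposes): the distributor gets 41 if talks fail, so the studio offers 41 and keeps 259.
Round 1 (the distributor proposes): rejecting gives the studio an expected 0.65 × 259 + 0.35 × 78 = 195.65, so the distributor offers 195.65, keeping 104.35.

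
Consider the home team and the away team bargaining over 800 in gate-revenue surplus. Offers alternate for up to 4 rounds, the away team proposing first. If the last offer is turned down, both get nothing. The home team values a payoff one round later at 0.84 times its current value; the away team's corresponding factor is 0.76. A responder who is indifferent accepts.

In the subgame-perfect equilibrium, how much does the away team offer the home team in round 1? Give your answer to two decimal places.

Work backward from the last round.
Round 4 (the home team proposes): the away team will accept anything ≥ 0, so the home team offers 0 and keeps 800.
Round 3 (the away team proposes): the home team can get 800 next round, worth 0.84 × 800 = 672 now; the away team offers that and keeps 128.
Round 2 (the home team proposes): the away team can get 128 next round, worth 0.76 × 128 = 97.28 now, so the home team offers 97.28, keeping 702.72.
Round 1 (the away team proposes): the home team can get 702.72 next round, worth 0.84 × 702.72 = 590.2848 now. The away team offers 590.2848 and keeps 800 − 590.2848 = 209.7152.

590.28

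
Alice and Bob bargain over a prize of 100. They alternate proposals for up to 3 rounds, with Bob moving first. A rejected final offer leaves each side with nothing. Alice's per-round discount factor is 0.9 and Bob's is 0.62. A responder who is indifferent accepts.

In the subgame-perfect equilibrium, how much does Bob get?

65.8

Round 3 (Bob proposes): Alice will accept anything ≥ 0, so Bob offers 0 and keeps 100.
Round 2 (Alice proposes): Bob can get 100 next round, worth 0.62 × 100 = 62 now. Alice offers 62 and keeps 100 − 62 = 38.
Round 1 (Bob proposes): Alice can get 38 next round, worth 0.9 × 38 = 34.2 now, so Bob offers 34.2, keeping 65.8.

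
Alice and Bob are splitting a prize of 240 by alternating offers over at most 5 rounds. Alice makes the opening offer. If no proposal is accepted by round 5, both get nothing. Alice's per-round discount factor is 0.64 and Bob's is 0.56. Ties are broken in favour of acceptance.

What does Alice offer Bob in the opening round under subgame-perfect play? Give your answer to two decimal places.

65.72

Work backward from the last round.
Round 5 (Alice proposes): Bob will accept anything ≥ 0, so Alice offers 0 and keeps 240.
Round 4 (Bob proposes): Alice can get 240 next round, worth 0.64 × 240 = 153.6 now. Bob offers 153.6 and keeps 240 − 153.6 = 86.4.
Round 3 (Alice proposes): Bob can get 86.4 next round, worth 0.56 × 86.4 = 48.384 now, so Alice offers 48.384, keeping 191.616.
Round 2 (Bob proposes): Alice can get 191.616 next round, worth 0.64 × 191.616 = 122.63424 now. Bob offers 122.63424 and keeps 240 − 122.63424 = 117.36576.
Round 1 (Alice proposes): Bob can get 117.36576 next round, worth 0.56 × 117.36576 = 65.7248256 now, so Alice offers 65.7248256, keeping 174.2751744.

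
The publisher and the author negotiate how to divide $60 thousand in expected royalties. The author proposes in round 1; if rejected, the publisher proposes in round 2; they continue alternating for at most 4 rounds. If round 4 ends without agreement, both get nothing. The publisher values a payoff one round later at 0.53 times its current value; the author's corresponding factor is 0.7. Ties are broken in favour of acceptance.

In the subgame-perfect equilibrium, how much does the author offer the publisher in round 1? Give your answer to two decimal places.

21.34

Round 4 (the publisher proposes): the author will accept anything ≥ 0, so the publisher offers 0 and keeps 60.
Round 3 (the author proposes): the publisher can get 60 next round, worth 0.53 × 60 = 31.8 now, so the author offers 31.8, keeping 28.2.
Round 2 (the publisher proposes): the author can get 28.2 next round, worth 0.7 × 28.2 = 19.74 now. The publisher offers 19.74 and keeps 60 − 19.74 = 40.26.
Round 1 (the author proposes): the publisher can get 40.26 next round, worth 0.53 × 40.26 = 21.3378 now, so the author offers 21.3378, keeping 38.6622.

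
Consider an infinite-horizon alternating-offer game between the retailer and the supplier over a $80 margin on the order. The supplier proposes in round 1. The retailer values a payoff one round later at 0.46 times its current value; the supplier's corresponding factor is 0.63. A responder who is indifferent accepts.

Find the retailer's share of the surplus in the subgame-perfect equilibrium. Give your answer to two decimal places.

When the supplier proposes, the retailer accepts any offer worth at least 0.46 times what the retailer would get by proposing next round; and vice versa.
This gives x = 80 − 0.46y and y = 80 − 0.63x, where x and y are each side's share when it proposes.
Hence (1 − 0.46·0.63)x = 80(1 − 0.46), i.e. 0.7102·x = 43.2.
x ≈ 60.8279; the retailer's share is 80 − x ≈ 19.1721.

19.17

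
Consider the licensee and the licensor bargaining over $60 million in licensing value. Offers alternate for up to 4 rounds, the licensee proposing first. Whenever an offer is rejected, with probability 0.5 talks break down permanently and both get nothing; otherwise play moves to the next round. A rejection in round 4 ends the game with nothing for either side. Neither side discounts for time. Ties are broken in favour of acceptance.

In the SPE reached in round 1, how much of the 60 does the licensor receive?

By backward induction:
Round 4 (the licensor proposes): the licensee will accept anything ≥ 0, so the licensor offers 0 and keeps 60.
Round 3 (the licensee proposes): rejecting gives the licensor an expected 0.5 × 60 = 30, so the licensee offers 30, keeping 30.
Round 2 (the licensor proposes): rejecting gives the licensee an expected 0.5 × 30 = 15, so the licensor offers 15, keeping 45.
Round 1 (the licensee proposes): rejecting gives the licensor an expected 0.5 × 45 = 22.5. The licensee offers 22.5 and keeps 60 − 22.5 = 37.5.

22.5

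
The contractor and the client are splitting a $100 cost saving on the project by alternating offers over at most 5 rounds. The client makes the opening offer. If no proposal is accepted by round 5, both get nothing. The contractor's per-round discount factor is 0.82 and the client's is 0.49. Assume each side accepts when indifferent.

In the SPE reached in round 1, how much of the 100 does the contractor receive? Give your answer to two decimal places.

Solve by backward induction from round 5.
Round 5 (the client proposes): the contractor will accept anything ≥ 0, so the client offers 0 and keeps 100.
Round 4 (the contractor proposes): the client can get 100 next round, worth 0.49 × 100 = 49 now; the contractor offers that and keeps 51.
Round 3 (the client proposes): the contractor can get 51 next round, worth 0.82 × 51 = 41.82 now, so the client offers 41.82, keeping 58.18.
Round 2 (the contractor proposes): the client can get 58.18 next round, worth 0.49 × 58.18 = 28.5082 now; the contractor offers that and keeps 71.4918.
Round 1 (the client proposes): the contractor can get 71.4918 next round, worth 0.82 × 71.4918 = 58.623276 now. The client offers 58.623276 and keeps 100 − 58.623276 = 41.376724.

58.62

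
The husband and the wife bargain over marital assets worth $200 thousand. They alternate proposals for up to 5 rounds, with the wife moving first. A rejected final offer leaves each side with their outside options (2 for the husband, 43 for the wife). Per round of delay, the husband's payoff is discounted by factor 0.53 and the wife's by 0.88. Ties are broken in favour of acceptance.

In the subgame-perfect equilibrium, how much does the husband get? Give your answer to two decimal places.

Round 5 (the wife proposes): the husband gets 2 if talks fail, so the wife offers 2 and keeps 198.
Round 4 (the husband proposes): the wife can get 198 next round, worth 0.88 × 198 = 174.24 now. The husband offers 174.24 and keeps 200 − 174.24 = 25.76.
Round 3 (the wife proposes): the husband can get 25.76 next round, worth 0.53 × 25.76 = 13.6528 now; the wife offers that and keeps 186.3472.
Round 2 (the husband proposes): the wife can get 186.3472 next round, worth 0.88 × 186.3472 = 163.985536 now; the husband offers that and keeps 36.014464.
Round 1 (the wife proposes): the husband can get 36.014464 next round, worth 0.53 × 36.014464 = 19.08766592 now. The wife offers 19.08766592 and keeps 200 − 19.08766592 = 180.91233408.

19.09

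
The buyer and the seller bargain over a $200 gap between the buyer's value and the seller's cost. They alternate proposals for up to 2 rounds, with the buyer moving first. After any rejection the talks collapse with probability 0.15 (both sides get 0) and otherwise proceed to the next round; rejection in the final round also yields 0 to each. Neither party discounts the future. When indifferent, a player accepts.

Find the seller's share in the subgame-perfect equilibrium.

170

By backward induction:
Round 2 (the seller proposes): rejection yields 0 for the buyer; the seller offers 0 and keeps 200.
Round 1 (the buyer proposes): rejecting gives the seller an expected 0.85 × 200 = 170, so the buyer offers 170, keeping 30.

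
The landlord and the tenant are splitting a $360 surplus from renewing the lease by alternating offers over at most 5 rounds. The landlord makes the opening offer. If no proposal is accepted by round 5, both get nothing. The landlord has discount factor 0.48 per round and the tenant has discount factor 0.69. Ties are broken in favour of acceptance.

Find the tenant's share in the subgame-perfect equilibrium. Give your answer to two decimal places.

171.95

Round 5 (the landlord proposes): the tenant will accept anything ≥ 0, so the landlord offers 0 and keeps 360.
Round 4 (the tenant proposes): the landlord can get 360 next round, worth 0.48 × 360 = 172.8 now; the tenant offers that and keeps 187.2.
Round 3 (the landlord proposes): the tenant can get 187.2 next round, worth 0.69 × 187.2 = 129.168 now; the landlord offers that and keeps 230.832.
Round 2 (the tenant proposes): the landlord can get 230.832 next round, worth 0.48 × 230.832 = 110.79936 now; the tenant offers that and keeps 249.20064.
Round 1 (the landlord proposes): the tenant can get 249.20064 next round, worth 0.69 × 249.20064 = 171.9484416 now. The landlord offers 171.9484416 and keeps 360 − 171.9484416 = 188.0515584.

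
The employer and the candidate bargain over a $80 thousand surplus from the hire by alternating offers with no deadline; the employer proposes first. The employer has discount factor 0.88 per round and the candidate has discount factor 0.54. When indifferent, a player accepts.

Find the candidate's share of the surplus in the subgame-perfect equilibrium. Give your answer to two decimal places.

9.88

Let x be the employer's share when the employer proposes and y be the candidate's share when the candidate proposes.
The candidate accepts iff offered ≥ 0.54·y, so x = 80 − 0.54y. Symmetrically y = 80 − 0.88x.
Substituting: x = 80 − 0.54(80 − 0.88x), giving x(1 − 0.88·0.54) = 80(1 − 0.54).
So x = 80 × 0.46 / 0.5248 ≈ 70.1220, and the candidate receives 80 − x ≈ 9.8780.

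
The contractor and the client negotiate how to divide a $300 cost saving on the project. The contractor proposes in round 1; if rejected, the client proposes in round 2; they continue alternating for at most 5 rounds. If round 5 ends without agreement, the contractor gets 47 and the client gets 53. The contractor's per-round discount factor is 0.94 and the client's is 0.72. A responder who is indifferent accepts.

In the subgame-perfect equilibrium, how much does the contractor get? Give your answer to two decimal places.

Round 5 (the contractor proposes): the client gets 53 if talks fail, so the contractor offers 53 and keeps 247.
Round 4 (the client proposes): the contractor can get 247 next round, worth 0.94 × 247 = 232.18 now. The client offers 232.18 and keeps 300 − 232.18 = 67.82.
Round 3 (the contractor proposes): the client can get 67.82 next round, worth 0.72 × 67.82 = 48.8304 now. The contractor offers 48.8304 and keeps 300 − 48.8304 = 251.1696.
Round 2 (the client proposes): the contractor can get 251.1696 next round, worth 0.94 × 251.1696 = 236.099424 now; the client offers that and keeps 63.900576.
Round 1 (the contractor proposes): the client can get 63.900576 next round, worth 0.72 × 63.900576 = 46.00841472 now; the contractor offers that and keeps 253.99158528.

253.99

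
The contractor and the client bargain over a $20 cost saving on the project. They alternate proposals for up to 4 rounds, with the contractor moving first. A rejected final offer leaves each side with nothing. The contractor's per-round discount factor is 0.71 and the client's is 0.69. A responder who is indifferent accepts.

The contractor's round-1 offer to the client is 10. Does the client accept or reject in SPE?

Reject

Round 4 (the client proposes): rejection yields 0 for the contractor; the client offers 0 and keeps 20.
Round 3 (the contractor proposes): the client can get 20 next round, worth 0.69 × 20 = 13.8 now. The contractor offers 13.8 and keeps 20 − 13.8 = 6.2.
Round 2 (the client proposes): the contractor can get 6.2 next round, worth 0.71 × 6.2 = 4.402 now; the client offers that and keeps 15.598.
So by rejecting in round 1, the client gets 15.598 next round, worth 0.69 × 15.598 = 10.76262 now.
Offer 10 < 10.76262, so the client rejects.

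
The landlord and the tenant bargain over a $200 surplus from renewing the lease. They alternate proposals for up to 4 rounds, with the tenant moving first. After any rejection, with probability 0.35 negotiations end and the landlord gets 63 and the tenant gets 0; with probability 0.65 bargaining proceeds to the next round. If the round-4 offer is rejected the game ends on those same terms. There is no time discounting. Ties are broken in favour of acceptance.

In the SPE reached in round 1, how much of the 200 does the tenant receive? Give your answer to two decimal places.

By backward induction:
Round 4 (the landlord proposes): rejection yields 0 for the tenant; the landlord offers 0 and keeps 200.
Round 3 (the tenant proposes): rejecting gives the landlord an expected 0.65 × 200 + 0.35 × 63 = 152.05. The tenant offers 152.05 and keeps 200 − 152.05 = 47.95.
Round 2 (the landlord proposes): rejecting gives the tenant an expected 0.65 × 47.95 = 31.1675; the landlord offers that and keeps 168.8325.
Round 1 (the tenant proposes): rejecting gives the landlord an expected 0.65 × 168.8325 + 0.35 × 63 = 131.791125. The tenant offers 131.791125 and keeps 200 − 131.791125 = 68.208875.

68.21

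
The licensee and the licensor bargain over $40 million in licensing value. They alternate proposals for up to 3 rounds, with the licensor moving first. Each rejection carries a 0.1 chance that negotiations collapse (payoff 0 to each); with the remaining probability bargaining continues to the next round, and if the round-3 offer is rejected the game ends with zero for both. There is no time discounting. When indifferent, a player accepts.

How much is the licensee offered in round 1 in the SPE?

Round 3 (the licensor proposes): the licensee will accept anything ≥ 0, so the licensor offers 0 and keeps 40.
Round 2 (the licensee proposes): rejecting gives the licensor an expected 0.9 × 40 = 36; the licensee offers that and keeps 4.
Round 1 (the licensor proposes): rejecting gives the licensee an expected 0.9 × 4 = 3.6. The licensor offers 3.6 and keeps 40 − 3.6 = 36.4.

3.6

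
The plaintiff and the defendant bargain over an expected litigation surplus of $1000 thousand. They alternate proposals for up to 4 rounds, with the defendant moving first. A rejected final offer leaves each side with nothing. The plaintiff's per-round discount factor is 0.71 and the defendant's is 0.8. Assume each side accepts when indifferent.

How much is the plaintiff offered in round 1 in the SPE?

Round 4 (the plaintiff proposes): rejection yields 0 for the defendant; the plaintiff offers 0 and keeps 1000.
Round 3 (the defendant proposes): the plaintiff can get 1000 next round, worth 0.71 × 1000 = 710 now. The defendant offers 710 and keeps 1000 − 710 = 290.
Round 2 (the plaintiff proposes): the defendant can get 290 next round, worth 0.8 × 290 = 232 now; the plaintiff offers that and keeps 768.
Round 1 (the defendant proposes): the plaintiff can get 768 next round, worth 0.71 × 768 = 545.28 now. The defendant offers 545.28 and keeps 1000 − 545.28 = 454.72.

545.28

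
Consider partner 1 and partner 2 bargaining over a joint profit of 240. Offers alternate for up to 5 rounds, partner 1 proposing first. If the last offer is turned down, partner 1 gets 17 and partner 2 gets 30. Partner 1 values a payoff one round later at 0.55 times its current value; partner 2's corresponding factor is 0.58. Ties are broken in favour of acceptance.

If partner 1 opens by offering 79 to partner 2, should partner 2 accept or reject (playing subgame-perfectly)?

Round 5 (partner 1 proposes): partner 2 gets 30 if talks fail, so partner 1 offers 30 and keeps 210.
Round 4 (partner 2 proposes): partner 1 can get 210 next round, worth 0.55 × 210 = 115.5 now; partner 2 offers that and keeps 124.5.
Round 3 (partner 1 proposes): partner 2 can get 124.5 next round, worth 0.58 × 124.5 = 72.21 now, so partner 1 offers 72.21, keeping 167.79.
Round 2 (partner 2 proposes): partner 1 can get 167.79 next round, worth 0.55 × 167.79 = 92.2845 now; partner 2 offers that and keeps 147.7155.
So by rejecting in round 1, partner 2 gets 147.7155 next round, worth 0.58 × 147.7155 = 85.67499 now.
Offer 79 < 85.67499, so partner 2 rejects.

Reject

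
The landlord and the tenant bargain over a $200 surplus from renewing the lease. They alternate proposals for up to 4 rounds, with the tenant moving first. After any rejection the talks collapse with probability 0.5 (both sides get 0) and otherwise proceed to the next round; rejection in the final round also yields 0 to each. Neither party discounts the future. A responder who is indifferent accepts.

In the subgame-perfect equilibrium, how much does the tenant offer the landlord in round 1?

75

Round 4 (the landlord proposes): the tenant will accept anything ≥ 0, so the landlord offers 0 and keeps 200.
Round 3 (the tenant proposes): rejecting gives the landlord an expected 0.5 × 200 = 100. The tenant offers 100 and keeps 200 − 100 = 100.
Round 2 (the landlord proposes): rejecting gives the tenant an expected 0.5 × 100 = 50. The landlord offers 50 and keeps 200 − 50 = 150.
Round 1 (the tenant proposes): rejecting gives the landlord an expected 0.5 × 150 = 75. The tenant offers 75 and keeps 200 − 75 = 125.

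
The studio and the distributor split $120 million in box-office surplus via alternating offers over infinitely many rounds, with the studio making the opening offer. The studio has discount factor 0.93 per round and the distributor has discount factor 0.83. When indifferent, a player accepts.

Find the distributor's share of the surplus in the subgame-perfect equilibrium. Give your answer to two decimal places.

In a stationary SPE each proposer offers the other exactly their discounted continuation value.
If the studio keeps x when proposing and the distributor keeps y when proposing, then x = 120 − 0.83y and y = 120 − 0.93x.
Solving: x = 120(1 − 0.83) / (1 − 0.93·0.83) = 20.4 / 0.2281 ≈ 89.4345.
The distributor gets 120 − 89.4345 ≈ 30.5655.

30.57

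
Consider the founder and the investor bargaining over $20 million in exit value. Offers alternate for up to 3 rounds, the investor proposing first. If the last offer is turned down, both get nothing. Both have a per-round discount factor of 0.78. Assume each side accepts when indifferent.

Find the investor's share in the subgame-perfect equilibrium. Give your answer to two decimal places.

Round 3 (the investor proposes): the founder will accept anything ≥ 0, so the investor offers 0 and keeps 20.
Round 2 (the founder proposes): the investor can get 20 next round, worth 0.78 × 20 = 15.6 now. The founder offers 15.6 and keeps 20 − 15.6 = 4.4.
Round 1 (the investor proposes): the founder can get 4.4 next round, worth 0.78 × 4.4 = 3.432 now. The investor offers 3.432 and keeps 20 − 3.432 = 16.568.

16.57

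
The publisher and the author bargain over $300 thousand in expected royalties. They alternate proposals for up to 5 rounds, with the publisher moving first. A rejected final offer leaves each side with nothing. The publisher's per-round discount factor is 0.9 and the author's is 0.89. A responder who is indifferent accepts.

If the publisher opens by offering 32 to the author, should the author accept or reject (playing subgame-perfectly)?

Reject

Round 5 (the publisher proposes): the author will accept anything ≥ 0, so the publisher offers 0 and keeps 300.
Round 4 (the author proposes): the publisher can get 300 next round, worth 0.9 × 300 = 270 now; the author offers that and keeps 30.
Round 3 (the publisher proposes): the author can get 30 next round, worth 0.89 × 30 = 26.7 now, so the publisher offers 26.7, keeping 273.3.
Round 2 (the author proposes): the publisher can get 273.3 next round, worth 0.9 × 273.3 = 245.97 now; the author offers that and keeps 54.03.
So by rejecting in round 1, the author gets 54.03 next round, worth 0.89 × 54.03 = 48.0867 now.
Offer 32 < 48.0867, so the author rejects.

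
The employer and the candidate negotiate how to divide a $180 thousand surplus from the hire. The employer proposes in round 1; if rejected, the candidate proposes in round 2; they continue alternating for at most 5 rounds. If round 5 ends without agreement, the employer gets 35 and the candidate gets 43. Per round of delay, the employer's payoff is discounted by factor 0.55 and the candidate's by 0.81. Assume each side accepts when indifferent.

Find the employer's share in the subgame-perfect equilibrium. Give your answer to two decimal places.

Work backward from the last round.
Round 5 (the employer proposes): the candidate gets 43 if talks fail, so the employer offers 43 and keeps 137.
Round 4 (the candidate proposes): the employer can get 137 next round, worth 0.55 × 137 = 75.35 now, so the candidate offers 75.35, keeping 104.65.
Round 3 (the employer proposes): the candidate can get 104.65 next round, worth 0.81 × 104.65 = 84.7665 now. The employer offers 84.7665 and keeps 180 − 84.7665 = 95.2335.
Round 2 (the candidate proposes): the employer can get 95.2335 next round, worth 0.55 × 95.2335 = 52.378425 now; the candidate offers that and keeps 127.621575.
Round 1 (the employer proposes): the candidate can get 127.621575 next round, worth 0.81 × 127.621575 = 103.37347575 now. The employer offers 103.37347575 and keeps 180 − 103.37347575 = 76.62652425.

76.63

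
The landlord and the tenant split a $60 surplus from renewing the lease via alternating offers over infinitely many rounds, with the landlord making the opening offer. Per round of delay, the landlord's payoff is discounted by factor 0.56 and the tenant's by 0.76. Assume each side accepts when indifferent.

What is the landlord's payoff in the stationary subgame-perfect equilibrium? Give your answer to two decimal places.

When the landlord proposes, the tenant accepts any offer worth at least 0.76 times what the tenant would get by proposing next round; and vice versa.
This gives x = 60 − 0.76y and y = 60 − 0.56x, where x and y are each side's share when it proposes.
Hence (1 − 0.76·0.56)x = 60(1 − 0.76), i.e. 0.5744·x = 14.4.
x ≈ 25.0696; the tenant's share is 60 − x ≈ 34.9304.

25.07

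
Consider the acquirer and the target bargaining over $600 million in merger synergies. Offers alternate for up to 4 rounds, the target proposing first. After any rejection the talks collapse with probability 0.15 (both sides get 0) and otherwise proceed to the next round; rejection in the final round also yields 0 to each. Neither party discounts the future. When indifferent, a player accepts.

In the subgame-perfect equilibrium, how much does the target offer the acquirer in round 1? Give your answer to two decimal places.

444.98

Round 4 (the acquirer proposes): rejection yields 0 for the target; the acquirer offers 0 and keeps 600.
Round 3 (the target proposes): rejecting gives the acquirer an expected 0.85 × 600 = 510. The target offers 510 and keeps 600 − 510 = 90.
Round 2 (the acquirer proposes): rejecting gives the target an expected 0.85 × 90 = 76.5; the acquirer offers that and keeps 523.5.
Round 1 (the target proposes): rejecting gives the acquirer an expected 0.85 × 523.5 = 444.975, so the target offers 444.975, keeping 155.025.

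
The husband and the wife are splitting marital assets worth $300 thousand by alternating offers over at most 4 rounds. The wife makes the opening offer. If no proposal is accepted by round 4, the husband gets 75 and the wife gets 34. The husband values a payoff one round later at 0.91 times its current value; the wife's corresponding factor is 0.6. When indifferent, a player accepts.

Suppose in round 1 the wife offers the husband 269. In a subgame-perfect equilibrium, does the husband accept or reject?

Round 4 (the husband proposes): the wife gets 34 if talks fail, so the husband offers 34 and keeps 266.
Round 3 (the wife proposes): the husband can get 266 next round, worth 0.91 × 266 = 242.06 now. The wife offers 242.06 and keeps 300 − 242.06 = 57.94.
Round 2 (the husband proposes): the wife can get 57.94 next round, worth 0.6 × 57.94 = 34.764 now, so the husband offers 34.764, keeping 265.236.
So by rejecting in round 1, the husband gets 265.236 next round, worth 0.91 × 265.236 = 241.36476 now.
Offer 269 ≥ 241.36476, so the husband accepts.

Accept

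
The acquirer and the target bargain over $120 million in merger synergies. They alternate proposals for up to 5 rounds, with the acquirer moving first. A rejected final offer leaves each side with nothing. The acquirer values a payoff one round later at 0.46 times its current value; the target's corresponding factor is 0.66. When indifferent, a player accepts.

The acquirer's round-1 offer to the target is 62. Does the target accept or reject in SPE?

Accept

Round 5 (the acquirer proposes): rejection yields 0 for the target; the acquirer offers 0 and keeps 120.
Round 4 (the target proposes): the acquirer can get 120 next round, worth 0.46 × 120 = 55.2 now; the target offers that and keeps 64.8.
Round 3 (the acquirer proposes): the target can get 64.8 next round, worth 0.66 × 64.8 = 42.768 now; the acquirer offers that and keeps 77.232.
Round 2 (the target proposes): the acquirer can get 77.232 next round, worth 0.46 × 77.232 = 35.52672 now; the target offers that and keeps 84.47328.
So by rejecting in round 1, the target gets 84.47328 next round, worth 0.66 × 84.47328 = 55.7523648 now.
Offer 62 ≥ 55.7523648, so the target accepts.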